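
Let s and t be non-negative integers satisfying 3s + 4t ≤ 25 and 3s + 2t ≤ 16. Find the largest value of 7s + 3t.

Relaxing integrality, the LP optimum is 37.33 at (s,t) = (5.33, 0), which is not an integer point.
(s,t)=(5,0) is feasible, giving 35.
(s,t)=(4,1) is feasible, giving 31.
The best lattice point is (5,0), giving 35.

35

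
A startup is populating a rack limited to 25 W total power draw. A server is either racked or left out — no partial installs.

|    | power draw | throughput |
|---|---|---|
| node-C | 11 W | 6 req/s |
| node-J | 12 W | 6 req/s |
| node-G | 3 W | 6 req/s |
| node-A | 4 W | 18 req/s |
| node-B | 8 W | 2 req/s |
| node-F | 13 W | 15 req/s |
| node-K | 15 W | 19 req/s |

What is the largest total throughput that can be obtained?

43

This is an integer program with binary decision variables.
Allowing fractional choices, the relaxed optimum would be about 46.5, but servers are indivisible.
node-G + node-A + node-F: power draw 3 + 4 + 13 = 20 ≤ 25, throughput 6 + 18 + 15 = 39.
node-A + node-K: power draw 4 + 15 = 19 ≤ 25, throughput 18 + 19 = 37.
node-G + node-A + node-K: power draw 3 + 4 + 15 = 22 ≤ 25, throughput 6 + 18 + 19 = 43.
Best is node-G, node-A, and node-K with total throughput 43.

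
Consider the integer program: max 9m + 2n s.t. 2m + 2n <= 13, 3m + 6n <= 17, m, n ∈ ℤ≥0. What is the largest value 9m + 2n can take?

(m,n)=(5,0): 2·5+2·0=10≤13, 3·5+6·0=15≤17, objective 45.
(m,n)=(4,0): 2·4+2·0=8≤13, 3·4+6·0=12≤17, objective 36.
The best lattice point is (5,0), giving 45.

45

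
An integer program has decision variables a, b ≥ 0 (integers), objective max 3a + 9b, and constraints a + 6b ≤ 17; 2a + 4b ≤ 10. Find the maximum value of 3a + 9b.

21

Relaxing integrality, the LP optimum is 22.50 at (a,b) = (0, 2.5), which is not an integer point.
(a,b)=(1,2) is feasible, giving 21.
(a,b)=(0,2) is feasible, giving 18.
(a,b)=(2,1) is feasible, giving 15.
(a,b)=(1,1) is feasible, giving 12.
The best lattice point is (1,2), giving 21.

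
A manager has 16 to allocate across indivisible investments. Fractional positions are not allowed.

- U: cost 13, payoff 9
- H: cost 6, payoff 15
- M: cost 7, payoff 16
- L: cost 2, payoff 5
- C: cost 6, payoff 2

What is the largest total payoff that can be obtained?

36

H + M: cost 6 + 7 = 13 ≤ 16, payoff 15 + 16 = 31.
H + M + L: cost 6 + 7 + 2 = 15 ≤ 16, payoff 15 + 16 + 5 = 36.
Best is H, M, and L with total payoff 36.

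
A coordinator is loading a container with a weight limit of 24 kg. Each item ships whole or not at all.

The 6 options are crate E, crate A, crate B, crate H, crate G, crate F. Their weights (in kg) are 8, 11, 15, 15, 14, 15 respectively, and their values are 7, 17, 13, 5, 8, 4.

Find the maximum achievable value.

24

crate A: weight 11 ≤ 24, value 17.
crate E + crate B: weight 8 + 15 = 23 ≤ 24, value 7 + 13 = 20.
crate E + crate A: weight 8 + 11 = 19 ≤ 24, value 7 + 17 = 24.
Best is crate E and crate A with total value 24.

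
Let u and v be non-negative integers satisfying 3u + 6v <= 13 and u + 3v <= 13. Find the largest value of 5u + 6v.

20

(u,v)=(4,0): 3·4+6·0=12≤13, 1·4+3·0=4≤13, objective 20.
(u,v)=(3,0): 3·3+6·0=9≤13, 1·3+3·0=3≤13, objective 15.
The best lattice point is (4,0), giving 20.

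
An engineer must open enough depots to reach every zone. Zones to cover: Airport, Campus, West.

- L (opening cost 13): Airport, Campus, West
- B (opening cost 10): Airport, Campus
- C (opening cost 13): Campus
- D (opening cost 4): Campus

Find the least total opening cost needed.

13

The greedy cost-per-new-zone heuristic would pick D and L for 17, but a cheaper cover exists.
L alone covers Airport, Campus, West — every zone.
Total opening cost: 13.
No cover costs less than 13.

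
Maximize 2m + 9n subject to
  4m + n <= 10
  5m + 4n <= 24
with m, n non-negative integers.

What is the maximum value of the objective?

(m,n)=(0,6): 4·0+1·6=6≤10, 5·0+4·6=24≤24, objective 54.
(m,n)=(0,5): 4·0+1·5=5≤10, 5·0+4·5=20≤24, objective 45.
The best lattice point is (0,6), giving 54.

54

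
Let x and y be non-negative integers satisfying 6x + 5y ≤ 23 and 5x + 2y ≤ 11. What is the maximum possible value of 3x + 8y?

(x,y)=(0,4): 6·0+5·4=20≤23, 5·0+2·4=8≤11, objective 32.
(x,y)=(1,3): 6·1+5·3=21≤23, 5·1+2·3=11≤11, objective 27.
The best lattice point is (0,4), giving 32.

32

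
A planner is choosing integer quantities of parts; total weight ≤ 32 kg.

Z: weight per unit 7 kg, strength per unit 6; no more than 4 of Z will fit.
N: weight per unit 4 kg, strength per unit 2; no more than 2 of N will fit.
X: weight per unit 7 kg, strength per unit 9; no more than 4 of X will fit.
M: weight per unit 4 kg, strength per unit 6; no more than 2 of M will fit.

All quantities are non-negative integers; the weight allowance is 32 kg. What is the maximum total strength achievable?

42

M has the best ratio (6/4); taking only M gives at most 2×6 = 12 (stopped by the supply cap of 2).
Mixing does better — 4×X and 1×M: weight 32 ≤ 32, strength 4·9 + 1·6 = 42.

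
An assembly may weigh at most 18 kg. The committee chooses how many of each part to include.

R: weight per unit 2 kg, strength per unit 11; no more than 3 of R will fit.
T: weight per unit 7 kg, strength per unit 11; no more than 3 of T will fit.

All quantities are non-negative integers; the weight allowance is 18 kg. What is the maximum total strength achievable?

Take 2×R and 2×T: weight 18 ≤ 18, strength 2·11 + 2·11 = 44.
No other integer combination yields more.

44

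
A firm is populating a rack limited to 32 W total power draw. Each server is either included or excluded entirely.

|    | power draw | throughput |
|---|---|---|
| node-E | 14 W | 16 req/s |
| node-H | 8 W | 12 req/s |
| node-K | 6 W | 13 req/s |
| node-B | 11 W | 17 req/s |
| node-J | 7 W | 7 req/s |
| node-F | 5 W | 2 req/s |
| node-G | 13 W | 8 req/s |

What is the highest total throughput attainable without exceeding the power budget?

49

node-H + node-K + node-B + node-J: power draw 8 + 6 + 11 + 7 = 32 ≤ 32, throughput 12 + 13 + 17 + 7 = 49.
node-E + node-K + node-B: power draw 14 + 6 + 11 = 31 ≤ 32, throughput 16 + 13 + 17 = 46.
Best is node-H, node-K, node-B, and node-J with total throughput 49.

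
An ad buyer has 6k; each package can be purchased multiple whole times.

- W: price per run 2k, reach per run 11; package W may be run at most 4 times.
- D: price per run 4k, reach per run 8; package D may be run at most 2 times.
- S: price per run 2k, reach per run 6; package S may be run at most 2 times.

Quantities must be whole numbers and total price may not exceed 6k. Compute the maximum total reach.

33

3×W: price 6 ≤ 6, reach 3·11 = 33.
2×W and 1×S: price 6 ≤ 6, reach 2·11 + 1·6 = 28.
Best is 33.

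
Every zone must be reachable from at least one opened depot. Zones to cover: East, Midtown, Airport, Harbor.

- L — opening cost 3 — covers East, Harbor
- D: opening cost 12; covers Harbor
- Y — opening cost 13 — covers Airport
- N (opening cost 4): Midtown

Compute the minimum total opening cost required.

20

Choose L, Y, and N: together they cover East, Midtown, Airport, Harbor — every zone.
Total opening cost: 3 + 13 + 4 = 20.
No cover costs less than 20.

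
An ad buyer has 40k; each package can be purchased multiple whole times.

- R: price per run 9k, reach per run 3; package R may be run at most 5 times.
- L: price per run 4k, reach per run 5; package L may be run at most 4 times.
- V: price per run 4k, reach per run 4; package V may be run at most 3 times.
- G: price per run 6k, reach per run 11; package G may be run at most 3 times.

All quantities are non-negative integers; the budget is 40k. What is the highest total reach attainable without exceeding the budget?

G has the best ratio (11/6); taking only G gives at most 3×11 = 33 (stopped by the supply cap of 3).
Mixing does better — 4×L, 1×V, and 3×G: price 38 ≤ 40, reach 4·5 + 1·4 + 3·11 = 57.

57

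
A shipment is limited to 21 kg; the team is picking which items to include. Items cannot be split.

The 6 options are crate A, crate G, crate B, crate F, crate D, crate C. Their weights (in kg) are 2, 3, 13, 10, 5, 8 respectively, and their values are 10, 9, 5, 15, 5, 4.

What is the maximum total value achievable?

39

Allowing fractional choices, the relaxed optimum would be about 39.5, but items are indivisible.
crate A + crate G + crate F: weight 2 + 3 + 10 = 15 ≤ 21, value 10 + 9 + 15 = 34.
crate A + crate G + crate F + crate D: weight 2 + 3 + 10 + 5 = 20 ≤ 21, value 10 + 9 + 15 + 5 = 39.
Best is crate A, crate G, crate F, and crate D with total value 39.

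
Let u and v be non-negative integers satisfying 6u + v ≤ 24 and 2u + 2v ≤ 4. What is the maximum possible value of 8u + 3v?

(u,v)=(2,0): 6·2+1·0=12≤24, 2·2+2·0=4≤4, objective 16.
(u,v)=(1,1): 6·1+1·1=7≤24, 2·1+2·1=4≤4, objective 11.
(u,v)=(1,0): 6·1+1·0=6≤24, 2·1+2·0=2≤4, objective 8.
Maximum is 16 at (u,v)=(2,0).

16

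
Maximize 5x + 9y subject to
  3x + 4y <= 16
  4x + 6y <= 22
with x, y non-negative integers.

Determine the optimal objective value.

32

The continuous relaxation peaks at (0, 3.67) with value 33.00; rounding to a feasible lattice point costs some objective.
(x,y)=(1,3): 3·1+4·3=15≤16, 4·1+6·3=22≤22, objective 32.
(x,y)=(2,2): 3·2+4·2=14≤16, 4·2+6·2=20≤22, objective 28.
(x,y)=(0,3): 3·0+4·3=12≤16, 4·0+6·3=18≤22, objective 27.
The best lattice point is (1,3), giving 32.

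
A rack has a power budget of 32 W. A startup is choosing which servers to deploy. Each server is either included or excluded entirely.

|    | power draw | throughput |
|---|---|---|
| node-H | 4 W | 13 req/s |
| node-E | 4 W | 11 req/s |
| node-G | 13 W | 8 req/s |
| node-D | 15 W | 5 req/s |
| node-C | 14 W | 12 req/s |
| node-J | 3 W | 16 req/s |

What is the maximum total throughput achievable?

Treat it as a binary knapsack problem.
Take node-H, node-E, node-C, and node-J: power draw 4 + 4 + 14 + 3 = 25 ≤ 32, throughput 13 + 11 + 12 + 16 = 52.
No other feasible combination does better.

52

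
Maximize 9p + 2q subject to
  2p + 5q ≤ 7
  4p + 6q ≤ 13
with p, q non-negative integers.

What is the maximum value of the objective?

27

(p,q)=(3,0) is feasible, giving 27.
(p,q)=(2,0) is feasible, giving 18.
Maximum is 27 at (p,q)=(3,0).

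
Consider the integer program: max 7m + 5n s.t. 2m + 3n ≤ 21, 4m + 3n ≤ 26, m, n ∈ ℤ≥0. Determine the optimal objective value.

The continuous relaxation peaks at (6.5, 0) with value 45.50; rounding to a feasible lattice point costs some objective.
(m,n)=(5,2): 2·5+3·2=16≤21, 4·5+3·2=26≤26, objective 45.
(m,n)=(4,3): 2·4+3·3=17≤21, 4·4+3·3=25≤26, objective 43.
(m,n)=(6,0): 2·6+3·0=12≤21, 4·6+3·0=24≤26, objective 42.
The best lattice point is (5,2), giving 45.

45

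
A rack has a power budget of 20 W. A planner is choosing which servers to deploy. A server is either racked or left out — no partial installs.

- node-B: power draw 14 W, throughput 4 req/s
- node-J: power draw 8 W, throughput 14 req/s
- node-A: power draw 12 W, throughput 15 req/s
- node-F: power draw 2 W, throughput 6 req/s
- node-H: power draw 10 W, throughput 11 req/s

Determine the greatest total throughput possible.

This is an integer program with binary decision variables.
Allowing fractional choices, the relaxed optimum would be about 32.5, but servers are indivisible.
node-J + node-A: power draw 8 + 12 = 20 ≤ 20, throughput 14 + 15 = 29.
node-J + node-F + node-H: power draw 8 + 2 + 10 = 20 ≤ 20, throughput 14 + 6 + 11 = 31.
node-J + node-H: power draw 8 + 10 = 18 ≤ 20, throughput 14 + 11 = 25.
Best is node-J, node-F, and node-H with total throughput 31.

31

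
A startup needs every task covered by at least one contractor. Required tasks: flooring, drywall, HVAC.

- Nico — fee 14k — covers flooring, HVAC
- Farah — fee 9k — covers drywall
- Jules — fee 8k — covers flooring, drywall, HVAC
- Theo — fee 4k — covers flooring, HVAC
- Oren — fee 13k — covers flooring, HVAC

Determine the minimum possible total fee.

8

This is a weighted set-cover instance.
The greedy cost-per-new-task heuristic would pick Theo and Jules for 12, but a cheaper cover exists.
Jules alone covers flooring, drywall, HVAC — every task.
Total fee: 8.
No cover costs less than 8.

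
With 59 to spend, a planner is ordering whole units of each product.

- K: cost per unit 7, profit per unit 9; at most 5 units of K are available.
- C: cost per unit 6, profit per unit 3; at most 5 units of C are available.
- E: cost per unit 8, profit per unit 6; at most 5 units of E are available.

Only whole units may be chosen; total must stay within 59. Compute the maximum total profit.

63

Take 5×K and 3×E: cost 59 ≤ 59, profit 5·9 + 3·6 = 63.
K has the best ratio (9/7) and is taken to its limit of 5; remaining capacity is filled optimally with the others.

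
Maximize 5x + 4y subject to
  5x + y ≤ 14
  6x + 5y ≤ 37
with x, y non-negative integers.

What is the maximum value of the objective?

29

The continuous relaxation peaks at (1.74, 5.32) with value 29.95; rounding to a feasible lattice point costs some objective.
(x,y)=(1,6): 5·1+1·6=11≤14, 6·1+5·6=36≤37, objective 29.
(x,y)=(0,7): 5·0+1·7=7≤14, 6·0+5·7=35≤37, objective 28.
(x,y)=(2,4): 5·2+1·4=14≤14, 6·2+5·4=32≤37, objective 26.
No feasible integer point exceeds 29.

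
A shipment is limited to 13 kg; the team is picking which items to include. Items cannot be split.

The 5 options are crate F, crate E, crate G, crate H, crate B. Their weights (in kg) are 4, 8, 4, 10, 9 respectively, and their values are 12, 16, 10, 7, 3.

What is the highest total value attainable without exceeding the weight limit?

28

crate F + crate E: weight 4 + 8 = 12 ≤ 13, value 12 + 16 = 28.
crate F + crate G: weight 4 + 4 = 8 ≤ 13, value 12 + 10 = 22.
crate E + crate G: weight 8 + 4 = 12 ≤ 13, value 16 + 10 = 26.
Best is crate F and crate E with total value 28.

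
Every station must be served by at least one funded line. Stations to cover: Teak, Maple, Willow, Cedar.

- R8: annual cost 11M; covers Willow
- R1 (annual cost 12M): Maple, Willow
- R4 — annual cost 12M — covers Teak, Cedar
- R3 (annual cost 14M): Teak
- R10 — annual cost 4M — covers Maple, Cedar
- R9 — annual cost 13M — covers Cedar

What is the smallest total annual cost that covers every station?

The greedy cost-per-new-station heuristic would pick R10, R8, and R4 for 27, but a cheaper cover exists.
Choose R1 and R4: together they cover Teak, Maple, Willow, Cedar — every station.
Total annual cost: 12 + 12 = 24.
No cover costs less than 24.

24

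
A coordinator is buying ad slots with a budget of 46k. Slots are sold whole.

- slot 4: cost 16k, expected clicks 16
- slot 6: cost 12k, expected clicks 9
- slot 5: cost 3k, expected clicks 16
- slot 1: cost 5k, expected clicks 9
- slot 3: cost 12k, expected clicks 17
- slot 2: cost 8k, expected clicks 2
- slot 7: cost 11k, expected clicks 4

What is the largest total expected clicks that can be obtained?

60

Allowing fractional choices, the relaxed optimum would be about 65.5, but ad slots are indivisible.
slot 4 + slot 5 + slot 1 + slot 3 + slot 2: cost 16 + 3 + 5 + 12 + 8 = 44 ≤ 46, expected clicks 16 + 16 + 9 + 17 + 2 = 60.
slot 4 + slot 5 + slot 1 + slot 3: cost 16 + 3 + 5 + 12 = 36 ≤ 46, expected clicks 16 + 16 + 9 + 17 = 58.
Best is slot 4, slot 5, slot 1, slot 3, and slot 2 with total expected clicks 60.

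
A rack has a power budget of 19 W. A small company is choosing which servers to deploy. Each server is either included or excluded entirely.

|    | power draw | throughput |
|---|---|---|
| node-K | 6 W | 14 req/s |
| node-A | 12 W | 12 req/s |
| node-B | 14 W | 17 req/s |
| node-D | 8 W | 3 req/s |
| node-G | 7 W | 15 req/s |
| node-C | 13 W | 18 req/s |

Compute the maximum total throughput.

32

Allowing fractional choices, the relaxed optimum would be about 37.3, but servers are indivisible.
node-K + node-G: power draw 6 + 7 = 13 ≤ 19, throughput 14 + 15 = 29.
node-K + node-C: power draw 6 + 13 = 19 ≤ 19, throughput 14 + 18 = 32.
Best is node-K and node-C with total throughput 32.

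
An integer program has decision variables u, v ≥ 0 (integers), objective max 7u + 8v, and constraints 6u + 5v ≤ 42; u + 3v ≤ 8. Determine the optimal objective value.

49

The continuous relaxation peaks at (6.62, 0.462) with value 50.00; rounding to a feasible lattice point costs some objective.
(u,v)=(7,0): 6·7+5·0=42≤42, 1·7+3·0=7≤8, objective 49.
(u,v)=(5,1): 6·5+5·1=35≤42, 1·5+3·1=8≤8, objective 43.
Maximum is 49 at (u,v)=(7,0).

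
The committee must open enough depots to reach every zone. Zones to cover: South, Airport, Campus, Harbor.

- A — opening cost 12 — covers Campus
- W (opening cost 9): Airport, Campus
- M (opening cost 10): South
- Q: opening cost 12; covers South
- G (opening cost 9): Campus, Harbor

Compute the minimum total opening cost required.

28

Choose W, M, and G: together they cover South, Airport, Campus, Harbor — every zone.
Total opening cost: 9 + 10 + 9 = 28.
No cover costs less than 28.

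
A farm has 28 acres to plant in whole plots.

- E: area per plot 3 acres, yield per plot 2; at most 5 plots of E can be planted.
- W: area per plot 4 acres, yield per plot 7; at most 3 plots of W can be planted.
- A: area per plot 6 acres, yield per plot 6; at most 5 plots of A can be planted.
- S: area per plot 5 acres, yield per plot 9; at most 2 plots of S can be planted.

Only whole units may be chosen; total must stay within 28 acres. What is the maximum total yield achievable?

This is a bounded integer knapsack.
Take 3×W, 1×A, and 2×S: area 28 ≤ 28, yield 3·7 + 1·6 + 2·9 = 45.
S has the best ratio (9/5) and is taken to its limit of 2; remaining capacity is filled optimally with the others.

45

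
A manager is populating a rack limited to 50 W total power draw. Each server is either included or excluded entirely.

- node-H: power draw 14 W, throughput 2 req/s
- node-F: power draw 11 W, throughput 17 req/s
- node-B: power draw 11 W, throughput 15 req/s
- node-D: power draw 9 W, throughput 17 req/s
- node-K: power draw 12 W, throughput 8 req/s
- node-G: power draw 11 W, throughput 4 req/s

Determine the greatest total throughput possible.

node-F + node-B + node-D + node-G: power draw 11 + 11 + 9 + 11 = 42 ≤ 50, throughput 17 + 15 + 17 + 4 = 53.
node-F + node-B + node-D + node-K: power draw 11 + 11 + 9 + 12 = 43 ≤ 50, throughput 17 + 15 + 17 + 8 = 57.
Best is node-F, node-B, node-D, and node-K with total throughput 57.

57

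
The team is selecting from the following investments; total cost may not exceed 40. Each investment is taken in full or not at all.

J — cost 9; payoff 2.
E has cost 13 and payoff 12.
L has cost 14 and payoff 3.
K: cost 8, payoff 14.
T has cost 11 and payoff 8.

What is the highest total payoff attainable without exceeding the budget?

34

E + L + K: cost 13 + 14 + 8 = 35 ≤ 40, payoff 12 + 3 + 14 = 29.
J + E + K: cost 9 + 13 + 8 = 30 ≤ 40, payoff 2 + 12 + 14 = 28.
E + K + T: cost 13 + 8 + 11 = 32 ≤ 40, payoff 12 + 14 + 8 = 34.
Best is E, K, and T with total payoff 34.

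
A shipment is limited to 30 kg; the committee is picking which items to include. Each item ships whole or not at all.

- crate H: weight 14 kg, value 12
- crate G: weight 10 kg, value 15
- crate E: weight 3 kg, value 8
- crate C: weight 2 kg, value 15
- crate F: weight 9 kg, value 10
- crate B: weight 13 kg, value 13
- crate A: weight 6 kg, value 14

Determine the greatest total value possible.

62

Take crate G, crate E, crate C, crate F, and crate A: weight 10 + 3 + 2 + 9 + 6 = 30 ≤ 30, value 15 + 8 + 15 + 10 + 14 = 62.
No other feasible combination does better.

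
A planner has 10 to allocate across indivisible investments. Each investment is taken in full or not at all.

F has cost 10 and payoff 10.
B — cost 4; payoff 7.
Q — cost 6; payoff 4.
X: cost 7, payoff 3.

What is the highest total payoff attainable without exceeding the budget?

Allowing fractional choices, the relaxed optimum would be about 13.0, but investments are indivisible.
B + Q: cost 4 + 6 = 10 ≤ 10, payoff 7 + 4 = 11.
B: cost 4 ≤ 10, payoff 7.
F: cost 10 ≤ 10, payoff 10.
Best is B and Q with total payoff 11.

11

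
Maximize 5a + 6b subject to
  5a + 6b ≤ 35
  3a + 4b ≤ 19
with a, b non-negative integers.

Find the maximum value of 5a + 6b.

(a,b)=(5,1): 5·5+6·1=31≤35, 3·5+4·1=19≤19, objective 31.
(a,b)=(6,0): 5·6+6·0=30≤35, 3·6+4·0=18≤19, objective 30.
(a,b)=(4,1): 5·4+6·1=26≤35, 3·4+4·1=16≤19, objective 26.
The best lattice point is (5,1), giving 31.

31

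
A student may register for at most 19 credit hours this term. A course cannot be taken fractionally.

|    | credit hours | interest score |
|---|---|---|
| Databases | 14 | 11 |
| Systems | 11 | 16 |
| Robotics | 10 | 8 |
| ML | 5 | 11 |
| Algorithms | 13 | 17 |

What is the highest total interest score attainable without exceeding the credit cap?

Allowing fractional choices, the relaxed optimum would be about 30.9, but courses are indivisible.
ML + Algorithms: credit hours 5 + 13 = 18 ≤ 19, interest score 11 + 17 = 28.
Databases + ML: credit hours 14 + 5 = 19 ≤ 19, interest score 11 + 11 = 22.
Systems + ML: credit hours 11 + 5 = 16 ≤ 19, interest score 16 + 11 = 27.
Best is ML and Algorithms with total interest score 28.

28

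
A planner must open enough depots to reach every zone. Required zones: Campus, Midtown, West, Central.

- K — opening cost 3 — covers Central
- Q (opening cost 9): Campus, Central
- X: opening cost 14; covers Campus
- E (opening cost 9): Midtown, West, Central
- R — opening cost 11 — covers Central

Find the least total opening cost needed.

18

The greedy cost-per-new-zone heuristic would pick K, E, and Q for 21, but a cheaper cover exists.
Choose Q and E: together they cover Campus, Midtown, West, Central — every zone.
Total opening cost: 9 + 9 = 18.
No cover costs less than 18.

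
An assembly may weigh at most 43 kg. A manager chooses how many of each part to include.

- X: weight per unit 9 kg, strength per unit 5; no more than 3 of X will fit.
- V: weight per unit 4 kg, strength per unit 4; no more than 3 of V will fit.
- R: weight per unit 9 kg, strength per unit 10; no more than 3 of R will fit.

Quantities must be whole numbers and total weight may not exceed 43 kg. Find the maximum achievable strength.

42

R has the best ratio (10/9); taking only R gives at most 3×10 = 30 (stopped by the supply cap of 3).
Mixing does better — 3×V and 3×R: weight 39 ≤ 43, strength 3·4 + 3·10 = 42.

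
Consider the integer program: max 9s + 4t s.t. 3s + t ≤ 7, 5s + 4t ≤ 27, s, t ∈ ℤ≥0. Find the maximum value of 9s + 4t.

Relaxing integrality, the LP optimum is 27.57 at (s,t) = (0.143, 6.57), which is not an integer point.
(s,t)=(1,4): 3·1+1·4=7≤7, 5·1+4·4=21≤27, objective 25.
(s,t)=(0,6): 3·0+1·6=6≤7, 5·0+4·6=24≤27, objective 24.
(s,t)=(1,3): 3·1+1·3=6≤7, 5·1+4·3=17≤27, objective 21.
No feasible integer point exceeds 25.

25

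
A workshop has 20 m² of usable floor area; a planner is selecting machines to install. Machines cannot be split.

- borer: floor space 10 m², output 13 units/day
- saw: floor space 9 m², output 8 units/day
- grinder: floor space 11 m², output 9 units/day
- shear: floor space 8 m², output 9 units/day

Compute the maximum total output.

22

Take borer and shear: floor space 10 + 8 = 18 ≤ 20, output 13 + 9 = 22.
No other feasible combination does better.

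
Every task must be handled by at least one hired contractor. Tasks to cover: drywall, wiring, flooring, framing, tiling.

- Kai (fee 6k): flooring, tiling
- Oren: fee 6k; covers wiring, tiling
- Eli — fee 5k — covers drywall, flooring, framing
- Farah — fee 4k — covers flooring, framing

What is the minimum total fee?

Choose Oren and Eli: together they cover drywall, wiring, flooring, framing, tiling — every task.
Total fee: 6 + 5 = 11.
No cover costs less than 11.

11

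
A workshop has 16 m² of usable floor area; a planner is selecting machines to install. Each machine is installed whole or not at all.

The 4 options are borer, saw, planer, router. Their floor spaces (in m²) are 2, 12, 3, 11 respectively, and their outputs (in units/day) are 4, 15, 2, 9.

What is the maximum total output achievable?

19

This is a 0-1 knapsack instance.
Allowing fractional choices, the relaxed optimum would be about 20.6, but machines are indivisible.
borer + saw: floor space 2 + 12 = 14 ≤ 16, output 4 + 15 = 19.
saw + planer: floor space 12 + 3 = 15 ≤ 16, output 15 + 2 = 17.
Best is borer and saw with total output 19.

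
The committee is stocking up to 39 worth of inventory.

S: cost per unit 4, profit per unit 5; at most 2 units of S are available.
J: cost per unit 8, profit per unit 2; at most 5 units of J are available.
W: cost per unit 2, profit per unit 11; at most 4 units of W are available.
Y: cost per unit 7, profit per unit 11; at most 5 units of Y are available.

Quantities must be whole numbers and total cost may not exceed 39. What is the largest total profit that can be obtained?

88

4×W and 4×Y: cost 36 ≤ 39, profit 4·11 + 4·11 = 88.
2×S, 4×W, and 3×Y: cost 37 ≤ 39, profit 2·5 + 4·11 + 3·11 = 87.
Best is 88.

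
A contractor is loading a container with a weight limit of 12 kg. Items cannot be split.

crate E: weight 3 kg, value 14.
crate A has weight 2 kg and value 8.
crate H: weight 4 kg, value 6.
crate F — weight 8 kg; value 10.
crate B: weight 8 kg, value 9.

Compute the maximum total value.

Allowing fractional choices, the relaxed optimum would be about 31.8, but items are indivisible.
crate E + crate A + crate H: weight 3 + 2 + 4 = 9 ≤ 12, value 14 + 8 + 6 = 28.
crate E + crate F: weight 3 + 8 = 11 ≤ 12, value 14 + 10 = 24.
crate E + crate B: weight 3 + 8 = 11 ≤ 12, value 14 + 9 = 23.
Best is crate E, crate A, and crate H with total value 28.

28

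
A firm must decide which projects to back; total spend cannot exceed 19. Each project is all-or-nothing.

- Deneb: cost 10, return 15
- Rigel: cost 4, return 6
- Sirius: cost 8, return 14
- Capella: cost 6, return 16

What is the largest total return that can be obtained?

36

Allowing fractional choices, the relaxed optimum would be about 37.5, but projects are indivisible.
Rigel + Sirius + Capella: cost 4 + 8 + 6 = 18 ≤ 19, return 6 + 14 + 16 = 36.
Sirius + Capella: cost 8 + 6 = 14 ≤ 19, return 14 + 16 = 30.
Deneb + Capella: cost 10 + 6 = 16 ≤ 19, return 15 + 16 = 31.
Best is Rigel, Sirius, and Capella with total return 36.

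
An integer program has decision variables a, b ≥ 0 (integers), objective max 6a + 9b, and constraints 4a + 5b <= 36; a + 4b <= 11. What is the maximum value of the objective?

54

The continuous relaxation peaks at (8.09, 0.727) with value 55.09; rounding to a feasible lattice point costs some objective.
(a,b)=(9,0): 4·9+5·0=36≤36, 1·9+4·0=9≤11, objective 54.
(a,b)=(7,1): 4·7+5·1=33≤36, 1·7+4·1=11≤11, objective 51.
(a,b)=(8,0): 4·8+5·0=32≤36, 1·8+4·0=8≤11, objective 48.
The best lattice point is (9,0), giving 54.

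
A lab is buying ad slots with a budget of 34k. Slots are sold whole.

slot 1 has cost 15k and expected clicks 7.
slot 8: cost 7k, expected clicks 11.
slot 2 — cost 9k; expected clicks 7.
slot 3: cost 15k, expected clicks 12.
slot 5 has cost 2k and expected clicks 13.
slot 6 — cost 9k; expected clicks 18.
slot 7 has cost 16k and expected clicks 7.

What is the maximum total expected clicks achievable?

54

Take slot 8, slot 3, slot 5, and slot 6: cost 7 + 15 + 2 + 9 = 33 ≤ 34, expected clicks 11 + 12 + 13 + 18 = 54.
No other feasible combination does better.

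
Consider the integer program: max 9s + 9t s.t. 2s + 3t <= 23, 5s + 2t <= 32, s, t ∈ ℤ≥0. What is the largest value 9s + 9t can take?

(s,t)=(4,5): 2·4+3·5=23≤23, 5·4+2·5=30≤32, objective 81.
(s,t)=(4,4): 2·4+3·4=20≤23, 5·4+2·4=28≤32, objective 72.
The best lattice point is (4,5), giving 81.

81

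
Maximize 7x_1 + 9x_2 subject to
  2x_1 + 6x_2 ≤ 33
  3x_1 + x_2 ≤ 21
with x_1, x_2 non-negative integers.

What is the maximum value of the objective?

(x_1,x_2)=(6,3): 2·6+6·3=30≤33, 3·6+1·3=21≤21, objective 69.
(x_1,x_2)=(4,4): 2·4+6·4=32≤33, 3·4+1·4=16≤21, objective 64.
(x_1,x_2)=(5,3): 2·5+6·3=28≤33, 3·5+1·3=18≤21, objective 62.
(x_1,x_2)=(6,2): 2·6+6·2=24≤33, 3·6+1·2=20≤21, objective 60.
The best lattice point is (6,3), giving 69.

69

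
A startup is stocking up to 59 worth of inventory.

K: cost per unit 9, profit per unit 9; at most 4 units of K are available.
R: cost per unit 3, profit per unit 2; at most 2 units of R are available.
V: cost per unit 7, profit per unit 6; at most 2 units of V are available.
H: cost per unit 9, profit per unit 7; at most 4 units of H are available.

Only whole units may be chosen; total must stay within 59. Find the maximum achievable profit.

55

This is a bounded integer knapsack.
K has the best ratio (9/9); taking only K gives at most 4×9 = 36 (stopped by the supply cap of 4).
Mixing does better — 4×K, 2×V, and 1×H: cost 59 ≤ 59, profit 4·9 + 2·6 + 1·7 = 55.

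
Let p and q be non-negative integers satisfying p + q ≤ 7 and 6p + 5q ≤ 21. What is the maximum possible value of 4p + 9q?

36

(p,q)=(0,4): 1·0+1·4=4≤7, 6·0+5·4=20≤21, objective 36.
(p,q)=(1,3): 1·1+1·3=4≤7, 6·1+5·3=21≤21, objective 31.
(p,q)=(0,3): 1·0+1·3=3≤7, 6·0+5·3=15≤21, objective 27.
The best lattice point is (0,4), giving 36.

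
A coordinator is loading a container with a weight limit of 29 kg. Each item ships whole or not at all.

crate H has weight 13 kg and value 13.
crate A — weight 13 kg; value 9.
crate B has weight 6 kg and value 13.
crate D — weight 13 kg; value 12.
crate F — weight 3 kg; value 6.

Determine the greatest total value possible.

32

Take crate H, crate B, and crate F: weight 13 + 6 + 3 = 22 ≤ 29, value 13 + 13 + 6 = 32.
No other feasible combination does better.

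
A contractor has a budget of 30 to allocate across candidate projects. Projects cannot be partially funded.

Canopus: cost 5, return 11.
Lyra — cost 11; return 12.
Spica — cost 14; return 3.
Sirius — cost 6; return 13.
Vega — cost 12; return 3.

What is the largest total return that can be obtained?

Take Canopus, Lyra, and Sirius: cost 5 + 11 + 6 = 22 ≤ 30, return 11 + 12 + 13 = 36.
No other feasible combination does better.

36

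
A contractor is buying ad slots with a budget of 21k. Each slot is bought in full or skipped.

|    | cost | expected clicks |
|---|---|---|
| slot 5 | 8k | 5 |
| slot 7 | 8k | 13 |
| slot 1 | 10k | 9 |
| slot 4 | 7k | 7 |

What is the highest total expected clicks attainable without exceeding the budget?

22

Allowing fractional choices, the relaxed optimum would be about 25.4, but ad slots are indivisible.
slot 7 + slot 4: cost 8 + 7 = 15 ≤ 21, expected clicks 13 + 7 = 20.
slot 5 + slot 7: cost 8 + 8 = 16 ≤ 21, expected clicks 5 + 13 = 18.
slot 7 + slot 1: cost 8 + 10 = 18 ≤ 21, expected clicks 13 + 9 = 22.
Best is slot 7 and slot 1 with total expected clicks 22.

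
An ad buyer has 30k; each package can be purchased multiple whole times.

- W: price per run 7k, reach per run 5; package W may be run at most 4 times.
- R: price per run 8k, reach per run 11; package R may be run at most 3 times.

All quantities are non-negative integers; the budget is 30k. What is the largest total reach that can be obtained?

Take 3×R: price 24 ≤ 30, reach 3·11 = 33.
R has the best ratio (11/8) and is taken to its limit of 3; remaining capacity is filled optimally with the others.

33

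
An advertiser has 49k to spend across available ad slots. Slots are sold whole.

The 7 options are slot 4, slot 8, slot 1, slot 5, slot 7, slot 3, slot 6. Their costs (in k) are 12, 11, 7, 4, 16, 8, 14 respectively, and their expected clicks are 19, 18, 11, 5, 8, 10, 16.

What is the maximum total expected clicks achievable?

69

Treat it as a binary knapsack problem.
Allowing fractional choices, the relaxed optimum would be about 71.0, but ad slots are indivisible.
slot 4 + slot 8 + slot 5 + slot 3 + slot 6: cost 12 + 11 + 4 + 8 + 14 = 49 ≤ 49, expected clicks 19 + 18 + 5 + 10 + 16 = 68.
slot 4 + slot 8 + slot 1 + slot 5 + slot 6: cost 12 + 11 + 7 + 4 + 14 = 48 ≤ 49, expected clicks 19 + 18 + 11 + 5 + 16 = 69.
Best is slot 4, slot 8, slot 1, slot 5, and slot 6 with total expected clicks 69.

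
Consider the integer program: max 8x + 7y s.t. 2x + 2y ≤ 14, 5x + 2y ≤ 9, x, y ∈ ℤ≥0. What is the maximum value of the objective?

(x,y)=(0,4): 2·0+2·4=8≤14, 5·0+2·4=8≤9, objective 28.
(x,y)=(0,3): 2·0+2·3=6≤14, 5·0+2·3=6≤9, objective 21.
No feasible integer point exceeds 28.

28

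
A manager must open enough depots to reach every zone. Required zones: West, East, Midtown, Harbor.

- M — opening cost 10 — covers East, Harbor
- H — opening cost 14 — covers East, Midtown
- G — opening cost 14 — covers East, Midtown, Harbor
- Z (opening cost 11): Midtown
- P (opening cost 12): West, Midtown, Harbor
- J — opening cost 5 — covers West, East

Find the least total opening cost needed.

This is an integer covering problem.
Choose P and J: together they cover West, East, Midtown, Harbor — every zone.
Total opening cost: 12 + 5 = 17.
No cover costs less than 17.

17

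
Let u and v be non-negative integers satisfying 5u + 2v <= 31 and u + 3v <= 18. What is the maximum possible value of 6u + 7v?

53

Relaxing integrality, the LP optimum is 58.08 at (u,v) = (4.38, 4.54), which is not an integer point.
(u,v)=(3,5): 5·3+2·5=25≤31, 1·3+3·5=18≤18, objective 53.
(u,v)=(4,4): 5·4+2·4=28≤31, 1·4+3·4=16≤18, objective 52.
No feasible integer point exceeds 53.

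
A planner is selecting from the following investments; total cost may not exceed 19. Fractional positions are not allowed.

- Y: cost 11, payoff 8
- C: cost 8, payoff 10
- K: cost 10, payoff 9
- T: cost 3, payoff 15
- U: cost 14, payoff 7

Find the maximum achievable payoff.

25

K + T: cost 10 + 3 = 13 ≤ 19, payoff 9 + 15 = 24.
C + T: cost 8 + 3 = 11 ≤ 19, payoff 10 + 15 = 25.
Y + T: cost 11 + 3 = 14 ≤ 19, payoff 8 + 15 = 23.
Best is C and T with total payoff 25.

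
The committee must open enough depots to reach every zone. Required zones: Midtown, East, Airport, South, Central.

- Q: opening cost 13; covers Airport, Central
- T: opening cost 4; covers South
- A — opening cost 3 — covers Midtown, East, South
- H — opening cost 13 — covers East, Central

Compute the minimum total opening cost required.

Choose Q and A: together they cover Midtown, East, Airport, South, Central — every zone.
Total opening cost: 13 + 3 = 16.
No cover costs less than 16.

16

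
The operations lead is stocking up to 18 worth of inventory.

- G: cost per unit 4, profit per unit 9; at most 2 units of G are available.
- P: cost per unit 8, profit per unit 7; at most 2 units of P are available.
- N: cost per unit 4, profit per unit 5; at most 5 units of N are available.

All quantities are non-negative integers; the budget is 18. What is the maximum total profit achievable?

Take 2×G and 2×N: cost 16 ≤ 18, profit 2·9 + 2·5 = 28.
G has the best ratio (9/4) and is taken to its limit of 2; remaining capacity is filled optimally with the others.

28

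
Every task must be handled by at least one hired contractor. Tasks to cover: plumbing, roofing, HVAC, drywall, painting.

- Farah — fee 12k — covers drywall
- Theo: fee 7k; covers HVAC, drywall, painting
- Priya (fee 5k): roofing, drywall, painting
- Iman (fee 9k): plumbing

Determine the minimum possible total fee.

This is a weighted set-cover instance.
Choose Theo, Priya, and Iman: together they cover plumbing, roofing, HVAC, drywall, painting — every task.
Total fee: 7 + 5 + 9 = 21.

21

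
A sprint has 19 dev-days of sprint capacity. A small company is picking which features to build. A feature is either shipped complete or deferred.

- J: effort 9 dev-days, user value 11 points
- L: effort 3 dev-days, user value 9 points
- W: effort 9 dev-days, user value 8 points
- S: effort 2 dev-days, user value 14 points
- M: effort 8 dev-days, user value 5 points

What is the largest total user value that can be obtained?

Allowing fractional choices, the relaxed optimum would be about 38.4, but features are indivisible.
J + L + S: effort 9 + 3 + 2 = 14 ≤ 19, user value 11 + 9 + 14 = 34.
L + W + S: effort 3 + 9 + 2 = 14 ≤ 19, user value 9 + 8 + 14 = 31.
J + S + M: effort 9 + 2 + 8 = 19 ≤ 19, user value 11 + 14 + 5 = 30.
Best is J, L, and S with total user value 34.

34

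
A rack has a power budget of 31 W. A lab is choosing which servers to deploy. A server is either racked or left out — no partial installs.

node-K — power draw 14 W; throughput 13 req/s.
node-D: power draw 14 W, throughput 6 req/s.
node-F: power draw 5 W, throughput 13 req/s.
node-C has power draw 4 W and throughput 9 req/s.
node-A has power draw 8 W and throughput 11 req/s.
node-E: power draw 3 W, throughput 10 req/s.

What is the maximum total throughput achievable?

47

Allowing fractional choices, the relaxed optimum would be about 53.2, but servers are indivisible.
node-K + node-F + node-C + node-A: power draw 14 + 5 + 4 + 8 = 31 ≤ 31, throughput 13 + 13 + 9 + 11 = 46.
node-K + node-F + node-A + node-E: power draw 14 + 5 + 8 + 3 = 30 ≤ 31, throughput 13 + 13 + 11 + 10 = 47.
Best is node-K, node-F, node-A, and node-E with total throughput 47.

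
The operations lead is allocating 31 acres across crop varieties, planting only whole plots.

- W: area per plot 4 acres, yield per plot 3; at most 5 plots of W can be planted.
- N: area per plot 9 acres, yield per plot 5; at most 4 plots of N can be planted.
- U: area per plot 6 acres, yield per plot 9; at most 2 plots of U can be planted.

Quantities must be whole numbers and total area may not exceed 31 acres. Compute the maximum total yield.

30

This is a bounded integer knapsack.
U has the best ratio (9/6); taking only U gives at most 2×9 = 18 (stopped by the supply cap of 2).
Mixing does better — 4×W and 2×U: area 28 ≤ 31, yield 4·3 + 2·9 = 30.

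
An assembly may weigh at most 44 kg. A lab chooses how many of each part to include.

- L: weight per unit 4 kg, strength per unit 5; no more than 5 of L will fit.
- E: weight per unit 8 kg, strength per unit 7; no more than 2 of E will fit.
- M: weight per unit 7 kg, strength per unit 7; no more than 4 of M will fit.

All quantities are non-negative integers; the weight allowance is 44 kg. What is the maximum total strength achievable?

L has the best ratio (5/4); taking only L gives at most 5×5 = 25 (stopped by the supply cap of 5).
Mixing does better — 4×L and 4×M: weight 44 ≤ 44, strength 4·5 + 4·7 = 48.

48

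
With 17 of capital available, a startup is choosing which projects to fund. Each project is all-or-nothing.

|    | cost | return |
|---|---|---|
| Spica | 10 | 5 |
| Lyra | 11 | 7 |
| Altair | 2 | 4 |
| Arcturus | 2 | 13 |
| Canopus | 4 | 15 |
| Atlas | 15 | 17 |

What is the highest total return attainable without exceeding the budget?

Take Lyra, Arcturus, and Canopus: cost 11 + 2 + 4 = 17 ≤ 17, return 7 + 13 + 15 = 35.
No other feasible combination does better.

35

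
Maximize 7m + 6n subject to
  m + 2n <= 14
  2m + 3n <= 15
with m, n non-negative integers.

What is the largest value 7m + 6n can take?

The continuous relaxation peaks at (7.5, 0) with value 52.50; rounding to a feasible lattice point costs some objective.
(m,n)=(7,0): 1·7+2·0=7≤14, 2·7+3·0=14≤15, objective 49.
(m,n)=(6,1): 1·6+2·1=8≤14, 2·6+3·1=15≤15, objective 48.
(m,n)=(6,0): 1·6+2·0=6≤14, 2·6+3·0=12≤15, objective 42.
Maximum is 49 at (m,n)=(7,0).

49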